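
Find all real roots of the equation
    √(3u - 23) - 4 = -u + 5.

u = 8

Isolate the radical: √(3u - 23) = -u + 9.
Square both sides: 3u - 23 = (-u + 9)².
Expand and rearrange: u² - 21u + 104 = 0.
Solving gives u = 13 or u = 8.
Check each candidate in the original equation:
  u = 13: √(16) = 4, while -u + 9 = -4 — extraneous.
  u = 8: √(1) = 1, while -u + 9 = 1 — valid.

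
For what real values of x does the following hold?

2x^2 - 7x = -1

Rearrange to standard form: 2x^2 - 7x + 1 = 0.
Discriminant: (-7)^2 - 4*2*1 = 41.
Quadratic formula: x = (7 +/- sqrt(41)) / 4.
So x = sqrt(41)/4 + 7/4 ~= 3.3508 or x = 7/4 - sqrt(41)/4 ~= 0.1492.

x = 0.1492 or x = 3.3508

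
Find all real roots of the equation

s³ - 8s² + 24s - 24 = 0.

s = 2

Possible rational roots are divisors of -24. Testing s = 2 gives 0, so (s - 2) is a factor.
Divide: s³ - 8s² + 24s - 24 = (s - 2)(s² - 6s + 12).
The quadratic s² - 6s + 12 has discriminant -12 < 0, so no further real roots.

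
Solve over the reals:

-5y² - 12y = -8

Rearrange to standard form: -5y² - 12y + 8 = 0.
Discriminant: (-12)² − 4·(-5)·8 = 304.
Quadratic formula: y = (12 ± √304) / (-10).
So y = -2·√(19)/5 - 6/5 ≈ -2.9436 or y = -6/5 + 2·√(19)/5 ≈ 0.5436.

y = -2.9436 or y = 0.5436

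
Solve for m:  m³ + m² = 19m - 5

Rearrange: m³ + m² - 19m + 5 = 0.
Possible rational roots are divisors of 5. Testing m = -5 gives 0, so (m + 5) is a factor.
Divide: m³ + m² - 19m + 5 = (m + 5)(m² - 4m + 1).
Apply the quadratic formula to m² - 4m + 1 = 0: m = (4 ± √12)/2, i.e. m ≈ 3.7321 or m ≈ 0.2679.

m = -5 or m = 0.2679 or m = 3.7321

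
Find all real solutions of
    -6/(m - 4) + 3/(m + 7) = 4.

Multiply both sides by (m - 4)(m + 7):
-6(m + 7) + 3(m - 4) = 4(m - 4)(m + 7).
Expand and collect terms: 4m^2 + 15m - 58 = 0.
By the quadratic formula, m = (-15 +/- sqrt(1153)) / 8, so m ~= 2.3695 or m ~= -6.1195.
Neither value makes a denominator zero (m != 4, m != -7), so both are valid.

m = -6.1195 or m = 2.3695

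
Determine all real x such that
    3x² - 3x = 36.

x = -3 or x = 4

Bring every term to one side: 3x² - 3x - 36 = 0.
Factor: 3(x + 3)(x - 4) = 0.
So x = -3 or x = 4.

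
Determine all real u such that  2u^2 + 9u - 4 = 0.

u = -4.9075 or u = 0.4075

Discriminant: (9)^2 - 4*2*(-4) = 113.
Quadratic formula: u = (-9 +/- sqrt(113)) / 4.
So u = -9/4 + sqrt(113)/4 ~= 0.4075 or u = -sqrt(113)/4 - 9/4 ~= -4.9075.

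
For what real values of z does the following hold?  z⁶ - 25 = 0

z = -1.71 or z = 1.71

Let u = z³. The equation becomes u² - 25 = 0.
Factor: (u - 5)(u + 5) = 0, so u = 5 or u = -5.
z³ = 5 gives z = ∛(5) ≈ 1.71.
z³ = -5 gives z = -∛(5) ≈ -1.71.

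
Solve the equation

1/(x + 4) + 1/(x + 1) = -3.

x = -4.3699 or x = -1.2967

Multiply both sides by (x + 4)(x + 1):
(x + 1) + (x + 4) = -3(x + 4)(x + 1).
Expand and collect terms: -3x^2 - 17x - 17 = 0.
By the quadratic formula, x = (17 +/- sqrt(85)) / -6, so x ~= -4.3699 or x ~= -1.2967.
Neither value makes a denominator zero (x != -4, x != -1), so both are valid.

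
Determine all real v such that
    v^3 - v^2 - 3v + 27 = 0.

Possible rational roots are divisors of 27. Testing v = -3 gives 0, so (v + 3) is a factor.
Divide: v^3 - v^2 - 3v + 27 = (v + 3)(v^2 - 4v + 9).
The quadratic v^2 - 4v + 9 has discriminant -20 < 0, so no further real roots.

v = -3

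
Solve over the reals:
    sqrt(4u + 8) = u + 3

Square both sides: 4u + 8 = (u + 3)^2.
Expand and rearrange: u^2 + 2u + 1 = 0.
This gives the repeated root u = -1.
Check in the original equation:
  u = -1: sqrt(4) = 2, while u + 3 = 2 — valid.

u = -1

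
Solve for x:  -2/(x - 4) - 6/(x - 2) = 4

x = 0.2679 or x = 3.7321

Multiply both sides by (x - 4)(x - 2):
-2(x - 2) - 6(x - 4) = 4(x - 4)(x - 2).
Expand and collect terms: 4x^2 - 16x + 4 = 0.
By the quadratic formula, x = (16 +/- sqrt(192)) / 8, so x ~= 3.7321 or x ~= 0.2679.
Neither value makes a denominator zero (x != 4, x != 2), so both are valid.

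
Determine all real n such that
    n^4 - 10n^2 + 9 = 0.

Let u = n^2. The equation becomes u^2 - 10u + 9 = 0.
Factor: (u - 1)(u - 9) = 0, so u = 1 or u = 9.
n^2 = 1 gives n = +/-1.
n^2 = 9 gives n = +/-3.

n = -3 or n = -1 or n = 1 or n = 3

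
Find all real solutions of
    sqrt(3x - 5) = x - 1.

x = 2 or x = 3

Square both sides: 3x - 5 = (x - 1)^2.
Expand and rearrange: x^2 - 5x + 6 = 0.
Solving gives x = 3 or x = 2.
Check each candidate in the original equation:
  x = 3: sqrt(4) = 2, while x - 1 = 2 — valid.
  x = 2: sqrt(1) = 1, while x - 1 = 1 — valid.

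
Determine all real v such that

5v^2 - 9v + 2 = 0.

Discriminant: (-9)^2 - 4*5*2 = 41.
Quadratic formula: v = (9 +/- sqrt(41)) / 10.
So v = sqrt(41)/10 + 9/10 ~= 1.5403 or v = 9/10 - sqrt(41)/10 ~= 0.2597.

v = 0.2597 or v = 1.5403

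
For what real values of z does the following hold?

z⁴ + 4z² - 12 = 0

z = -1.4142 or z = 1.4142

Let u = z². The equation becomes u² + 4u - 12 = 0.
Factor: (u + 6)(u - 2) = 0, so u = -6 or u = 2.
z² = -6 < 0 has no real solution.
z² = 2 gives z = ±√(2) ≈ ±1.4142.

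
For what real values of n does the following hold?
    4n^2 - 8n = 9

n = -0.8028 or n = 2.8028

Rearrange to standard form: 4n^2 - 8n - 9 = 0.
Discriminant: (-8)^2 - 4*4*(-9) = 208.
Quadratic formula: n = (8 +/- sqrt(208)) / 8.
So n = 1 + sqrt(13)/2 ~= 2.8028 or n = 1 - sqrt(13)/2 ~= -0.8028.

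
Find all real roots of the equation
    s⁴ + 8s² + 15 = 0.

Let u = s². The equation becomes u² + 8u + 15 = 0.
Factor: (u + 5)(u + 3) = 0, so u = -5 or u = -3.
s² = -5 < 0 has no real solution.
s² = -3 < 0 has no real solution.

No real solutions.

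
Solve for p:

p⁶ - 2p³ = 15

p = -1.4422 or p = 1.71

Let u = p³. The equation becomes u² - 2u - 15 = 0.
Factor: (u - 5)(u + 3) = 0, so u = 5 or u = -3.
p³ = 5 gives p = ∛(5) ≈ 1.71.
p³ = -3 gives p = -∛(3) ≈ -1.4422.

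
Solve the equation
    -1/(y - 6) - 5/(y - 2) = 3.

Multiply both sides by (y - 6)(y - 2):
-(y - 2) - 5(y - 6) = 3(y - 6)(y - 2).
Expand and collect terms: 3y^2 - 18y + 4 = 0.
By the quadratic formula, y = (18 +/- sqrt(276)) / 6, so y ~= 5.7689 or y ~= 0.2311.
Neither value makes a denominator zero (y != 6, y != 2), so both are valid.

y = 0.2311 or y = 5.7689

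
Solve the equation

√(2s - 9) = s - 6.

s = 9

Square both sides: 2s - 9 = (s - 6)².
Expand and rearrange: s² - 14s + 45 = 0.
Solving gives s = 9 or s = 5.
Check each candidate in the original equation:
  s = 9: √(9) = 3, while s - 6 = 3 — valid.
  s = 5: √(1) = 1, while s - 6 = -1 — extraneous.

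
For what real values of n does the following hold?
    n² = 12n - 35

Bring every term to one side: n² - 12n + 35 = 0.
Factor: (n - 5)(n - 7) = 0.
So n = 5 or n = 7.

n = 5 or n = 7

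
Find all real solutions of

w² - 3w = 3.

Rearrange to standard form: w² - 3w - 3 = 0.
Discriminant: (-3)² − 4·1·(-3) = 21.
Quadratic formula: w = (3 ± √21) / 2.
So w = 3/2 + √(21)/2 ≈ 3.7913 or w = 3/2 - √(21)/2 ≈ -0.7913.

w = -0.7913 or w = 3.7913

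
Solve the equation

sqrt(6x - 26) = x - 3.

Square both sides: 6x - 26 = (x - 3)^2.
Expand and rearrange: x^2 - 12x + 35 = 0.
Solving gives x = 7 or x = 5.
Check each candidate in the original equation:
  x = 7: sqrt(16) = 4, while x - 3 = 4 — valid.
  x = 5: sqrt(4) = 2, while x - 3 = 2 — valid.

x = 5 or x = 7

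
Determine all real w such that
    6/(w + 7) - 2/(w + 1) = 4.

Multiply both sides by (w + 7)(w + 1):
6(w + 1) - 2(w + 7) = 4(w + 7)(w + 1).
Expand and collect terms: 4w² + 28w + 36 = 0.
By the quadratic formula, w = (-28 ± √208) / 8, so w ≈ -1.6972 or w ≈ -5.3028.
Neither value makes a denominator zero (w ≠ -7, w ≠ -1), so both are valid.

w = -5.3028 or w = -1.6972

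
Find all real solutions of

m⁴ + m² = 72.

Let u = m². The equation becomes u² + u - 72 = 0.
Factor: (u + 9)(u - 8) = 0, so u = -9 or u = 8.
m² = -9 < 0 has no real solution.
m² = 8 gives m = ±2·√(2) ≈ ±2.8284.

m = -2.8284 or m = 2.8284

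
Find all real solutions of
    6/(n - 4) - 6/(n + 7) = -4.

n = -5.2081 or n = 2.2081

Multiply both sides by (n - 4)(n + 7):
6(n + 7) - 6(n - 4) = -4(n - 4)(n + 7).
Expand and collect terms: -4n^2 - 12n + 46 = 0.
By the quadratic formula, n = (12 +/- sqrt(880)) / -8, so n ~= -5.2081 or n ~= 2.2081.
Neither value makes a denominator zero (n != 4, n != -7), so both are valid.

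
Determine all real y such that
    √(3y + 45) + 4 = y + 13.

y = -3

Isolate the radical: √(3y + 45) = y + 9.
Square both sides: 3y + 45 = (y + 9)².
Expand and rearrange: y² + 15y + 36 = 0.
Solving gives y = -3 or y = -12.
Check each candidate in the original equation:
  y = -3: √(36) = 6, while y + 9 = 6 — valid.
  y = -12: √(9) = 3, while y + 9 = -3 — extraneous.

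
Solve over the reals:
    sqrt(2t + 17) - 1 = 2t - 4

t = 4

Isolate the radical: sqrt(2t + 17) = 2t - 3.
Square both sides: 2t + 17 = (2t - 3)^2.
Expand and rearrange: 4t^2 - 14t - 8 = 0.
Solving gives t = 4 or t = -0.5.
Check each candidate in the original equation:
  t = 4: sqrt(25) = 5, while 2t - 3 = 5 — valid.
  t = -0.5: sqrt(16) = 4, while 2t - 3 = -4 — extraneous.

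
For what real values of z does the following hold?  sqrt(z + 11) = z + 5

Square both sides: z + 11 = (z + 5)^2.
Expand and rearrange: z^2 + 9z + 14 = 0.
Solving gives z = -2 or z = -7.
Check each candidate in the original equation:
  z = -2: sqrt(9) = 3, while z + 5 = 3 — valid.
  z = -7: sqrt(4) = 2, while z + 5 = -2 — extraneous.

z = -2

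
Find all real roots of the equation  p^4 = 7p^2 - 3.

Let u = p^2. The equation becomes u^2 - 7u + 3 = 0.
By the quadratic formula, u = sqrt(37)/2 + 7/2 or u = 7/2 - sqrt(37)/2.
p^2 = sqrt(37)/2 + 7/2 gives p = +/-sqrt(sqrt(37)/2 + 7/2) ~= +/-2.5576.
p^2 = 7/2 - sqrt(37)/2 gives p = +/-sqrt(7/2 - sqrt(37)/2) ~= +/-0.6772.

p = -2.5576 or p = -0.6772 or p = 0.6772 or p = 2.5576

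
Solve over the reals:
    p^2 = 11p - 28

p = 4 or p = 7

Bring every term to one side: p^2 - 11p + 28 = 0.
Factor: (p - 4)(p - 7) = 0.
So p = 4 or p = 7.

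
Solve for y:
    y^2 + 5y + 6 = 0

y = -3 or y = -2

Factor: (y + 3)(y + 2) = 0.
So y = -3 or y = -2.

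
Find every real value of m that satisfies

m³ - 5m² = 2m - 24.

m = -2 or m = 3 or m = 4

Rearrange: m³ - 5m² - 2m + 24 = 0.
Possible rational roots are divisors of 24. Testing m = -2 gives 0, so (m + 2) is a factor.
Divide: m³ - 5m² - 2m + 24 = (m + 2)(m² - 7m + 12).
Factor the quadratic: m = 4 or m = 3.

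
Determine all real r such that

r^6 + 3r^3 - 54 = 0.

Let u = r^3. The equation becomes u^2 + 3u - 54 = 0.
Factor: (u + 9)(u - 6) = 0, so u = -9 or u = 6.
r^3 = -9 gives r = -(9)^(1/3) ~= -2.0801.
r^3 = 6 gives r = (6)^(1/3) ~= 1.8171.

r = -2.0801 or r = 1.8171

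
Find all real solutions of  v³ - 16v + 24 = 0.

v = -4.6056 or v = 2 or v = 2.6056

Possible rational roots are divisors of 24. Testing v = 2 gives 0, so (v - 2) is a factor.
Divide: v³ - 16v + 24 = (v - 2)(v² + 2v - 12).
Apply the quadratic formula to v² + 2v - 12 = 0: v = (-2 ± √52)/2, i.e. v ≈ 2.6056 or v ≈ -4.6056.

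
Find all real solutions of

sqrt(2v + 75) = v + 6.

v = 3

Square both sides: 2v + 75 = (v + 6)^2.
Expand and rearrange: v^2 + 10v - 39 = 0.
Solving gives v = 3 or v = -13.
Check each candidate in the original equation:
  v = 3: sqrt(81) = 9, while v + 6 = 9 — valid.
  v = -13: sqrt(49) = 7, while v + 6 = -7 — extraneous.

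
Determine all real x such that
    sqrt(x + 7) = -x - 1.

Square both sides: x + 7 = (-x - 1)^2.
Expand and rearrange: x^2 + x - 6 = 0.
Solving gives x = 2 or x = -3.
Check each candidate in the original equation:
  x = 2: sqrt(9) = 3, while -x - 1 = -3 — extraneous.
  x = -3: sqrt(4) = 2, while -x - 1 = 2 — valid.

x = -3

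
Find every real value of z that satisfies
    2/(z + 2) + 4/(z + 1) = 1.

Multiply both sides by (z + 2)(z + 1):
2(z + 1) + 4(z + 2) = (z + 2)(z + 1).
Expand and collect terms: z² - 3z - 8 = 0.
By the quadratic formula, z = (3 ± √41) / 2, so z ≈ 4.7016 or z ≈ -1.7016.
Neither value makes a denominator zero (z ≠ -2, z ≠ -1), so both are valid.

z = -1.7016 or z = 4.7016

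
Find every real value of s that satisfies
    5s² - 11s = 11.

Rearrange to standard form: 5s² - 11s - 11 = 0.
Discriminant: (-11)² − 4·5·(-11) = 341.
Quadratic formula: s = (11 ± √341) / 10.
So s = 11/10 + √(341)/10 ≈ 2.9466 or s = 11/10 - √(341)/10 ≈ -0.7466.

s = -0.7466 or s = 2.9466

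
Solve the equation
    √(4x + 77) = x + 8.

Square both sides: 4x + 77 = (x + 8)².
Expand and rearrange: x² + 12x - 13 = 0.
Solving gives x = 1 or x = -13.
Check each candidate in the original equation:
  x = 1: √(81) = 9, while x + 8 = 9 — valid.
  x = -13: √(25) = 5, while x + 8 = -5 — extraneous.

x = 1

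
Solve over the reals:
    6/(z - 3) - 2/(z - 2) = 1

Multiply both sides by (z - 3)(z - 2):
6(z - 2) - 2(z - 3) = (z - 3)(z - 2).
Expand and collect terms: z² - 9z + 12 = 0.
By the quadratic formula, z = (9 ± √33) / 2, so z ≈ 7.3723 or z ≈ 1.6277.
Neither value makes a denominator zero (z ≠ 3, z ≠ 2), so both are valid.

z = 1.6277 or z = 7.3723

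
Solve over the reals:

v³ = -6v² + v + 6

Rearrange: v³ + 6v² - v - 6 = 0.
Possible rational roots are divisors of -6. Testing v = -1 gives 0, so (v + 1) is a factor.
Divide: v³ + 6v² - v - 6 = (v + 1)(v² + 5v - 6).
Factor the quadratic: v = 1 or v = -6.

v = -6 or v = -1 or v = 1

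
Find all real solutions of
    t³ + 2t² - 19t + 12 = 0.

Possible rational roots are divisors of 12. Testing t = 3 gives 0, so (t - 3) is a factor.
Divide: t³ + 2t² - 19t + 12 = (t - 3)(t² + 5t - 4).
Apply the quadratic formula to t² + 5t - 4 = 0: t = (-5 ± √41)/2, i.e. t ≈ 0.7016 or t ≈ -5.7016.

t = -5.7016 or t = 0.7016 or t = 3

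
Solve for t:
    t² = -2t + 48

Bring every term to one side: t² + 2t - 48 = 0.
Factor: (t - 6)(t + 8) = 0.
So t = 6 or t = -8.

t = -8 or t = 6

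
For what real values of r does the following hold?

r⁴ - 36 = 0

Let u = r². The equation becomes u² - 36 = 0.
Factor: (u + 6)(u - 6) = 0, so u = -6 or u = 6.
r² = -6 < 0 has no real solution.
r² = 6 gives r = ±√(6) ≈ ±2.4495.

r = -2.4495 or r = 2.4495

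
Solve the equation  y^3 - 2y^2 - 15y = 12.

y = -2.2749 or y = -1 or y = 5.2749

Rearrange: y^3 - 2y^2 - 15y - 12 = 0.
Possible rational roots are divisors of -12. Testing y = -1 gives 0, so (y + 1) is a factor.
Divide: y^3 - 2y^2 - 15y - 12 = (y + 1)(y^2 - 3y - 12).
Apply the quadratic formula to y^2 - 3y - 12 = 0: y = (3 +/- sqrt(57))/2, i.e. y ~= 5.2749 or y ~= -2.2749.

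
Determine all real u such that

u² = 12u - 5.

u = 0.4322 or u = 11.5678

Rearrange to standard form: u² - 12u + 5 = 0.
Discriminant: (-12)² − 4·1·5 = 124.
Quadratic formula: u = (12 ± √124) / 2.
So u = √(31) + 6 ≈ 11.5678 or u = 6 - √(31) ≈ 0.4322.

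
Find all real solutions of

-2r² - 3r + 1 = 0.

r = -1.7808 or r = 0.2808

Discriminant: (-3)² − 4·(-2)·1 = 17.
Quadratic formula: r = (3 ± √17) / (-4).
So r = -√(17)/4 - 3/4 ≈ -1.7808 or r = -3/4 + √(17)/4 ≈ 0.2808.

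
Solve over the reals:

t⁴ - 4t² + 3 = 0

t = -1.7321 or t = -1 or t = 1 or t = 1.7321

Let u = t². The equation becomes u² - 4u + 3 = 0.
Factor: (u - 3)(u - 1) = 0, so u = 3 or u = 1.
t² = 3 gives t = ±√(3) ≈ ±1.7321.
t² = 1 gives t = ±1.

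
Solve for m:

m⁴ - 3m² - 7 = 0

m = -2.1311 or m = 2.1311

Let u = m². The equation becomes u² - 3u - 7 = 0.
By the quadratic formula, u = 3/2 + √(37)/2 or u = 3/2 - √(37)/2.
m² = 3/2 + √(37)/2 gives m = ±√(3/2 + √(37)/2) ≈ ±2.1311.
m² = 3/2 - √(37)/2 < 0 has no real solution.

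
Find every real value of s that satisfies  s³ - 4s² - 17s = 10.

Rearrange: s³ - 4s² - 17s - 10 = 0.
Possible rational roots are divisors of -10. Testing s = -2 gives 0, so (s + 2) is a factor.
Divide: s³ - 4s² - 17s - 10 = (s + 2)(s² - 6s - 5).
Apply the quadratic formula to s² - 6s - 5 = 0: s = (6 ± √56)/2, i.e. s ≈ 6.7417 or s ≈ -0.7417.

s = -2 or s = -0.7417 or s = 6.7417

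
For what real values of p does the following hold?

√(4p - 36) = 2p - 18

Square both sides: 4p - 36 = (2p - 18)².
Expand and rearrange: 4p² - 76p + 360 = 0.
Solving gives p = 10 or p = 9.
Check each candidate in the original equation:
  p = 10: √(4) = 2, while 2p - 18 = 2 — valid.
  p = 9: √(0) = 0, while 2p - 18 = 0 — valid.

p = 9 or p = 10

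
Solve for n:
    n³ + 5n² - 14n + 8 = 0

Possible rational roots are divisors of 8. Testing n = 1 gives 0, so (n - 1) is a factor.
Divide: n³ + 5n² - 14n + 8 = (n - 1)(n² + 6n - 8).
Apply the quadratic formula to n² + 6n - 8 = 0: n = (-6 ± √68)/2, i.e. n ≈ 1.1231 or n ≈ -7.1231.

n = -7.1231 or n = 1 or n = 1.1231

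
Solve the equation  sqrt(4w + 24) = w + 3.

w = 3

Square both sides: 4w + 24 = (w + 3)^2.
Expand and rearrange: w^2 + 2w - 15 = 0.
Solving gives w = 3 or w = -5.
Check each candidate in the original equation:
  w = 3: sqrt(36) = 6, while w + 3 = 6 — valid.
  w = -5: sqrt(4) = 2, while w + 3 = -2 — extraneous.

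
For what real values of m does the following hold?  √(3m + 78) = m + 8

m = 1

Square both sides: 3m + 78 = (m + 8)².
Expand and rearrange: m² + 13m - 14 = 0.
Solving gives m = 1 or m = -14.
Check each candidate in the original equation:
  m = 1: √(81) = 9, while m + 8 = 9 — valid.
  m = -14: √(36) = 6, while m + 8 = -6 — extraneous.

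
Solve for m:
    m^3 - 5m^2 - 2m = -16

m = -1.7016 or m = 2 or m = 4.7016

Rearrange: m^3 - 5m^2 - 2m + 16 = 0.
Possible rational roots are divisors of 16. Testing m = 2 gives 0, so (m - 2) is a factor.
Divide: m^3 - 5m^2 - 2m + 16 = (m - 2)(m^2 - 3m - 8).
Apply the quadratic formula to m^2 - 3m - 8 = 0: m = (3 +/- sqrt(41))/2, i.e. m ~= 4.7016 or m ~= -1.7016.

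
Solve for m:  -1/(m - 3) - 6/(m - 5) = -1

Multiply both sides by (m - 3)(m - 5):
-(m - 5) - 6(m - 3) = -(m - 3)(m - 5).
Expand and collect terms: -m^2 + 15m - 38 = 0.
By the quadratic formula, m = (-15 +/- sqrt(73)) / -2, so m ~= 3.228 or m ~= 11.772.
Neither value makes a denominator zero (m != 3, m != 5), so both are valid.

m = 3.228 or m = 11.772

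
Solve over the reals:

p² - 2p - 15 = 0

p = -3 or p = 5

Factor: (p - 5)(p + 3) = 0.
So p = 5 or p = -3.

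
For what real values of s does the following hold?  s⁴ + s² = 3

Let u = s². The equation becomes u² + u - 3 = 0.
By the quadratic formula, u = -1/2 + √(13)/2 or u = -√(13)/2 - 1/2.
s² = -1/2 + √(13)/2 gives s = ±√(-1/2 + √(13)/2) ≈ ±1.1414.
s² = -√(13)/2 - 1/2 < 0 has no real solution.

s = -1.1414 or s = 1.1414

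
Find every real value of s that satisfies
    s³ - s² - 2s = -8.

Rearrange: s³ - s² - 2s + 8 = 0.
Possible rational roots are divisors of 8. Testing s = -2 gives 0, so (s + 2) is a factor.
Divide: s³ - s² - 2s + 8 = (s + 2)(s² - 3s + 4).
The quadratic s² - 3s + 4 has discriminant -7 < 0, so no further real roots.

s = -2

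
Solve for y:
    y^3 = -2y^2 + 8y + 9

y = -3.5414 or y = -1 or y = 2.5414

Rearrange: y^3 + 2y^2 - 8y - 9 = 0.
Possible rational roots are divisors of -9. Testing y = -1 gives 0, so (y + 1) is a factor.
Divide: y^3 + 2y^2 - 8y - 9 = (y + 1)(y^2 + y - 9).
Apply the quadratic formula to y^2 + y - 9 = 0: y = (-1 +/- sqrt(37))/2, i.e. y ~= 2.5414 or y ~= -3.5414.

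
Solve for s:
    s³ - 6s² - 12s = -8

s = -2 or s = 0.5359 or s = 7.4641

Rearrange: s³ - 6s² - 12s + 8 = 0.
Possible rational roots are divisors of 8. Testing s = -2 gives 0, so (s + 2) is a factor.
Divide: s³ - 6s² - 12s + 8 = (s + 2)(s² - 8s + 4).
Apply the quadratic formula to s² - 8s + 4 = 0: s = (8 ± √48)/2, i.e. s ≈ 7.4641 or s ≈ 0.5359.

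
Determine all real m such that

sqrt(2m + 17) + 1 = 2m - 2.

m = 4

Isolate the radical: sqrt(2m + 17) = 2m - 3.
Square both sides: 2m + 17 = (2m - 3)^2.
Expand and rearrange: 4m^2 - 14m - 8 = 0.
Solving gives m = 4 or m = -0.5.
Check each candidate in the original equation:
  m = 4: sqrt(25) = 5, while 2m - 3 = 5 — valid.
  m = -0.5: sqrt(16) = 4, while 2m - 3 = -4 — extraneous.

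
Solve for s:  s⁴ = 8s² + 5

s = -2.9296 or s = 2.9296

Let u = s². The equation becomes u² - 8u - 5 = 0.
By the quadratic formula, u = 4 + √(21) or u = 4 - √(21).
s² = 4 + √(21) gives s = ±√(4 + √(21)) ≈ ±2.9296.
s² = 4 - √(21) < 0 has no real solution.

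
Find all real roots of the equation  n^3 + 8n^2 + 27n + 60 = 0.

n = -5

Possible rational roots are divisors of 60. Testing n = -5 gives 0, so (n + 5) is a factor.
Divide: n^3 + 8n^2 + 27n + 60 = (n + 5)(n^2 + 3n + 12).
The quadratic n^2 + 3n + 12 has discriminant -39 < 0, so no further real roots.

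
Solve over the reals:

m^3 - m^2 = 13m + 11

m = -2.4641 or m = -1 or m = 4.4641

Rearrange: m^3 - m^2 - 13m - 11 = 0.
Possible rational roots are divisors of -11. Testing m = -1 gives 0, so (m + 1) is a factor.
Divide: m^3 - m^2 - 13m - 11 = (m + 1)(m^2 - 2m - 11).
Apply the quadratic formula to m^2 - 2m - 11 = 0: m = (2 +/- sqrt(48))/2, i.e. m ~= 4.4641 or m ~= -2.4641.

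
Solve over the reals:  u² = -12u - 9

u = -11.1962 or u = -0.8038

Rearrange to standard form: u² + 12u + 9 = 0.
Discriminant: (12)² − 4·1·9 = 108.
Quadratic formula: u = (-12 ± √108) / 2.
So u = -6 + 3·√(3) ≈ -0.8038 or u = -6 - 3·√(3) ≈ -11.1962.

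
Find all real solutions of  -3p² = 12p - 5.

p = -4.3805 or p = 0.3805

Rearrange to standard form: -3p² - 12p + 5 = 0.
Discriminant: (-12)² − 4·(-3)·5 = 204.
Quadratic formula: p = (12 ± √204) / (-6).
So p = -√(51)/3 - 2 ≈ -4.3805 or p = -2 + √(51)/3 ≈ 0.3805.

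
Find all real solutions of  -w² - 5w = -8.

w = -6.2749 or w = 1.2749

Rearrange to standard form: -w² - 5w + 8 = 0.
Discriminant: (-5)² − 4·(-1)·8 = 57.
Quadratic formula: w = (5 ± √57) / (-2).
So w = -√(57)/2 - 5/2 ≈ -6.2749 or w = -5/2 + √(57)/2 ≈ 1.2749.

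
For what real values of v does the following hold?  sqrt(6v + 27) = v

Square both sides: 6v + 27 = (v)^2.
Expand and rearrange: v^2 - 6v - 27 = 0.
Solving gives v = 9 or v = -3.
Check each candidate in the original equation:
  v = 9: sqrt(81) = 9, while v = 9 — valid.
  v = -3: sqrt(9) = 3, while v = -3 — extraneous.

v = 9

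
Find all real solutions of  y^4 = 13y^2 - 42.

y = -2.6458 or y = -2.4495 or y = 2.4495 or y = 2.6458

Let u = y^2. The equation becomes u^2 - 13u + 42 = 0.
Factor: (u - 7)(u - 6) = 0, so u = 7 or u = 6.
y^2 = 7 gives y = +/-sqrt(7) ~= +/-2.6458.
y^2 = 6 gives y = +/-sqrt(6) ~= +/-2.4495.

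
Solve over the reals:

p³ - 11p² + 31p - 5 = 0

p = 0.1716 or p = 5 or p = 5.8284

Possible rational roots are divisors of -5. Testing p = 5 gives 0, so (p - 5) is a factor.
Divide: p³ - 11p² + 31p - 5 = (p - 5)(p² - 6p + 1).
Apply the quadratic formula to p² - 6p + 1 = 0: p = (6 ± √32)/2, i.e. p ≈ 5.8284 or p ≈ 0.1716.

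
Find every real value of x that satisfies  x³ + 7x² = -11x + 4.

x = -4 or x = -3.3028 or x = 0.3028

Rearrange: x³ + 7x² + 11x - 4 = 0.
Possible rational roots are divisors of -4. Testing x = -4 gives 0, so (x + 4) is a factor.
Divide: x³ + 7x² + 11x - 4 = (x + 4)(x² + 3x - 1).
Apply the quadratic formula to x² + 3x - 1 = 0: x = (-3 ± √13)/2, i.e. x ≈ 0.3028 or x ≈ -3.3028.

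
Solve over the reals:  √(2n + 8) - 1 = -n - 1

n = -2

Isolate the radical: √(2n + 8) = -n.
Square both sides: 2n + 8 = (-n)².
Expand and rearrange: n² - 2n - 8 = 0.
Solving gives n = 4 or n = -2.
Check each candidate in the original equation:
  n = 4: √(16) = 4, while -n = -4 — extraneous.
  n = -2: √(4) = 2, while -n = 2 — valid.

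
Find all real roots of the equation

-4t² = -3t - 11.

Rearrange to standard form: -4t² + 3t + 11 = 0.
Discriminant: (3)² − 4·(-4)·11 = 185.
Quadratic formula: t = (-3 ± √185) / (-8).
So t = 3/8 - √(185)/8 ≈ -1.3252 or t = 3/8 + √(185)/8 ≈ 2.0752.

t = -1.3252 or t = 2.0752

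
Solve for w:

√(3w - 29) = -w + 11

Square both sides: 3w - 29 = (-w + 11)².
Expand and rearrange: w² - 25w + 150 = 0.
Solving gives w = 15 or w = 10.
Check each candidate in the original equation:
  w = 15: √(16) = 4, while -w + 11 = -4 — extraneous.
  w = 10: √(1) = 1, while -w + 11 = 1 — valid.

w = 10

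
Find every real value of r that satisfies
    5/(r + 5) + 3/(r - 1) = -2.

Multiply both sides by (r + 5)(r - 1):
5(r - 1) + 3(r + 5) = -2(r + 5)(r - 1).
Expand and collect terms: -2r^2 - 16r = 0.
Factor or apply the quadratic formula: r = -8 or r = 0.
Neither value makes a denominator zero (r != -5, r != 1), so both are valid.

r = -8 or r = 0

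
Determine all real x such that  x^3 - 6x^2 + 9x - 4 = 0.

Possible rational roots are divisors of -4. Testing x = 4 gives 0, so (x - 4) is a factor.
Divide: x^3 - 6x^2 + 9x - 4 = (x - 4)(x^2 - 2x + 1).
The quadratic has the repeated root x = 1.

x = 1 or x = 4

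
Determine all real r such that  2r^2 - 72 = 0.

Factor: 2(r + 6)(r - 6) = 0.
So r = -6 or r = 6.

r = -6 or r = 6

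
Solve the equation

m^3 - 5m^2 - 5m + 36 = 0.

Possible rational roots are divisors of 36. Testing m = 4 gives 0, so (m - 4) is a factor.
Divide: m^3 - 5m^2 - 5m + 36 = (m - 4)(m^2 - m - 9).
Apply the quadratic formula to m^2 - m - 9 = 0: m = (1 +/- sqrt(37))/2, i.e. m ~= 3.5414 or m ~= -2.5414.

m = -2.5414 or m = 3.5414 or m = 4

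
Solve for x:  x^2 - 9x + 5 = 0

Discriminant: (-9)^2 - 4*1*5 = 61.
Quadratic formula: x = (9 +/- sqrt(61)) / 2.
So x = sqrt(61)/2 + 9/2 ~= 8.4051 or x = 9/2 - sqrt(61)/2 ~= 0.5949.

x = 0.5949 or x = 8.4051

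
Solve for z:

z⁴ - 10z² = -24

z = -2.4495 or z = -2 or z = 2 or z = 2.4495

Let u = z². The equation becomes u² - 10u + 24 = 0.
Factor: (u - 4)(u - 6) = 0, so u = 4 or u = 6.
z² = 4 gives z = ±2.
z² = 6 gives z = ±√(6) ≈ ±2.4495.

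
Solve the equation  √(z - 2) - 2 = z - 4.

Isolate the radical: √(z - 2) = z - 2.
Square both sides: z - 2 = (z - 2)².
Expand and rearrange: z² - 5z + 6 = 0.
Solving gives z = 3 or z = 2.
Check each candidate in the original equation:
  z = 3: √(1) = 1, while z - 2 = 1 — valid.
  z = 2: √(0) = 0, while z - 2 = 0 — valid.

z = 2 or z = 3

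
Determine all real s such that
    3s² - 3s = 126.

s = -6 or s = 7

Bring every term to one side: 3s² - 3s - 126 = 0.
Factor: 3(s + 6)(s - 7) = 0.
So s = -6 or s = 7.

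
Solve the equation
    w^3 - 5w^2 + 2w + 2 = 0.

w = -0.4495 or w = 1 or w = 4.4495

Possible rational roots are divisors of 2. Testing w = 1 gives 0, so (w - 1) is a factor.
Divide: w^3 - 5w^2 + 2w + 2 = (w - 1)(w^2 - 4w - 2).
Apply the quadratic formula to w^2 - 4w - 2 = 0: w = (4 +/- sqrt(24))/2, i.e. w ~= 4.4495 or w ~= -0.4495.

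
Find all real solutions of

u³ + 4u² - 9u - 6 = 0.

u = -5.4495 or u = -0.5505 or u = 2

Possible rational roots are divisors of -6. Testing u = 2 gives 0, so (u - 2) is a factor.
Divide: u³ + 4u² - 9u - 6 = (u - 2)(u² + 6u + 3).
Apply the quadratic formula to u² + 6u + 3 = 0: u = (-6 ± √24)/2, i.e. u ≈ -0.5505 or u ≈ -5.4495.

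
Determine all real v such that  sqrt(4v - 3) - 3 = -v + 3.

v = 3

Isolate the radical: sqrt(4v - 3) = -v + 6.
Square both sides: 4v - 3 = (-v + 6)^2.
Expand and rearrange: v^2 - 16v + 39 = 0.
Solving gives v = 13 or v = 3.
Check each candidate in the original equation:
  v = 13: sqrt(49) = 7, while -v + 6 = -7 — extraneous.
  v = 3: sqrt(9) = 3, while -v + 6 = 3 — valid.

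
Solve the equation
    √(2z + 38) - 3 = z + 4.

Isolate the radical: √(2z + 38) = z + 7.
Square both sides: 2z + 38 = (z + 7)².
Expand and rearrange: z² + 12z + 11 = 0.
Solving gives z = -1 or z = -11.
Check each candidate in the original equation:
  z = -1: √(36) = 6, while z + 7 = 6 — valid.
  z = -11: √(16) = 4, while z + 7 = -4 — extraneous.

z = -1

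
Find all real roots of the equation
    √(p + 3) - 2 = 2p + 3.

p = -2

Isolate the radical: √(p + 3) = 2p + 5.
Square both sides: p + 3 = (2p + 5)².
Expand and rearrange: 4p² + 19p + 22 = 0.
Solving gives p = -2 or p = -2.75.
Check each candidate in the original equation:
  p = -2: √(1) = 1, while 2p + 5 = 1 — valid.
  p = -2.75: √(0.25) = 0.5, while 2p + 5 = -0.5 — extraneous.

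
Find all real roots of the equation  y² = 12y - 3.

Rearrange to standard form: y² - 12y + 3 = 0.
Discriminant: (-12)² − 4·1·3 = 132.
Quadratic formula: y = (12 ± √132) / 2.
So y = √(33) + 6 ≈ 11.7446 or y = 6 - √(33) ≈ 0.2554.

y = 0.2554 or y = 11.7446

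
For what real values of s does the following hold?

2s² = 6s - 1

Rearrange to standard form: 2s² - 6s + 1 = 0.
Discriminant: (-6)² − 4·2·1 = 28.
Quadratic formula: s = (6 ± √28) / 4.
So s = √(7)/2 + 3/2 ≈ 2.8229 or s = 3/2 - √(7)/2 ≈ 0.1771.

s = 0.1771 or s = 2.8229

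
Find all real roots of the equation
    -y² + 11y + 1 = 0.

Discriminant: (11)² − 4·(-1)·1 = 125.
Quadratic formula: y = (-11 ± √125) / (-2).
So y = 11/2 - 5·√(5)/2 ≈ -0.0902 or y = 11/2 + 5·√(5)/2 ≈ 11.0902.

y = -0.0902 or y = 11.0902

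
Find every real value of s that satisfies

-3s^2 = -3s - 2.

Rearrange to standard form: -3s^2 + 3s + 2 = 0.
Discriminant: (3)^2 - 4*(-3)*2 = 33.
Quadratic formula: s = (-3 +/- sqrt(33)) / (-6).
So s = 1/2 - sqrt(33)/6 ~= -0.4574 or s = 1/2 + sqrt(33)/6 ~= 1.4574.

s = -0.4574 or s = 1.4574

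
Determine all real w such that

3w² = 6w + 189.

Bring every term to one side: 3w² - 6w - 189 = 0.
Factor: 3(w - 9)(w + 7) = 0.
So w = 9 or w = -7.

w = -7 or w = 9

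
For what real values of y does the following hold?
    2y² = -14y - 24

y = -4 or y = -3

Bring every term to one side: 2y² + 14y + 24 = 0.
Factor: 2(y + 3)(y + 4) = 0.
So y = -3 or y = -4.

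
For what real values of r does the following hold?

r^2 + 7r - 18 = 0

Factor: (r - 2)(r + 9) = 0.
So r = 2 or r = -9.

r = -9 or r = 2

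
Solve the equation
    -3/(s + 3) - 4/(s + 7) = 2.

Multiply both sides by (s + 3)(s + 7):
-3(s + 7) - 4(s + 3) = 2(s + 3)(s + 7).
Expand and collect terms: 2s² + 27s + 75 = 0.
By the quadratic formula, s = (-27 ± √129) / 4, so s ≈ -3.9105 or s ≈ -9.5895.
Neither value makes a denominator zero (s ≠ -3, s ≠ -7), so both are valid.

s = -9.5895 or s = -3.9105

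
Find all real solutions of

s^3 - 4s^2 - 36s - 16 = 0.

Possible rational roots are divisors of -16. Testing s = -4 gives 0, so (s + 4) is a factor.
Divide: s^3 - 4s^2 - 36s - 16 = (s + 4)(s^2 - 8s - 4).
Apply the quadratic formula to s^2 - 8s - 4 = 0: s = (8 +/- sqrt(80))/2, i.e. s ~= 8.4721 or s ~= -0.4721.

s = -4 or s = -0.4721 or s = 8.4721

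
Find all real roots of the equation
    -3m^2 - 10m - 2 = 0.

Discriminant: (-10)^2 - 4*(-3)*(-2) = 76.
Quadratic formula: m = (10 +/- sqrt(76)) / (-6).
So m = -5/3 - sqrt(19)/3 ~= -3.1196 or m = -5/3 + sqrt(19)/3 ~= -0.2137.

m = -3.1196 or m = -0.2137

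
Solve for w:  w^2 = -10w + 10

w = -10.9161 or w = 0.9161

Rearrange to standard form: w^2 + 10w - 10 = 0.
Discriminant: (10)^2 - 4*1*(-10) = 140.
Quadratic formula: w = (-10 +/- sqrt(140)) / 2.
So w = -5 + sqrt(35) ~= 0.9161 or w = -sqrt(35) - 5 ~= -10.9161.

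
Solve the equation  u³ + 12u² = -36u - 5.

Rearrange: u³ + 12u² + 36u + 5 = 0.
Possible rational roots are divisors of 5. Testing u = -5 gives 0, so (u + 5) is a factor.
Divide: u³ + 12u² + 36u + 5 = (u + 5)(u² + 7u + 1).
Apply the quadratic formula to u² + 7u + 1 = 0: u = (-7 ± √45)/2, i.e. u ≈ -0.1459 or u ≈ -6.8541.

u = -6.8541 or u = -5 or u = -0.1459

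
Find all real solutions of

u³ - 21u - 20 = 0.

u = -4 or u = -1 or u = 5

Possible rational roots are divisors of -20. Testing u = 5 gives 0, so (u - 5) is a factor.
Divide: u³ - 21u - 20 = (u - 5)(u² + 5u + 4).
Factor the quadratic: u = -1 or u = -4.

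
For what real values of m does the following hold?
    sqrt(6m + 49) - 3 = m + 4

Isolate the radical: sqrt(6m + 49) = m + 7.
Square both sides: 6m + 49 = (m + 7)^2.
Expand and rearrange: m^2 + 8m = 0.
Solving gives m = 0 or m = -8.
Check each candidate in the original equation:
  m = 0: sqrt(49) = 7, while m + 7 = 7 — valid.
  m = -8: sqrt(1) = 1, while m + 7 = -1 — extraneous.

m = 0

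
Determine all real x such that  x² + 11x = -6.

Rearrange to standard form: x² + 11x + 6 = 0.
Discriminant: (11)² − 4·1·6 = 97.
Quadratic formula: x = (-11 ± √97) / 2.
So x = -11/2 + √(97)/2 ≈ -0.5756 or x = -11/2 - √(97)/2 ≈ -10.4244.

x = -10.4244 or x = -0.5756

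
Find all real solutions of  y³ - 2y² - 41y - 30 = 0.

y = -5 or y = -0.772 or y = 7.772

Possible rational roots are divisors of -30. Testing y = -5 gives 0, so (y + 5) is a factor.
Divide: y³ - 2y² - 41y - 30 = (y + 5)(y² - 7y - 6).
Apply the quadratic formula to y² - 7y - 6 = 0: y = (7 ± √73)/2, i.e. y ≈ 7.772 or y ≈ -0.772.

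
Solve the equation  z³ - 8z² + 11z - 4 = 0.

Possible rational roots are divisors of -4. Testing z = 1 gives 0, so (z - 1) is a factor.
Divide: z³ - 8z² + 11z - 4 = (z - 1)(z² - 7z + 4).
Apply the quadratic formula to z² - 7z + 4 = 0: z = (7 ± √33)/2, i.e. z ≈ 6.3723 or z ≈ 0.6277.

z = 0.6277 or z = 1 or z = 6.3723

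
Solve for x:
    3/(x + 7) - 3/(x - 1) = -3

Multiply both sides by (x + 7)(x - 1):
3(x - 1) - 3(x + 7) = -3(x + 7)(x - 1).
Expand and collect terms: -3x² - 18x + 45 = 0.
By the quadratic formula, x = (18 ± √864) / -6, so x ≈ -7.899 or x ≈ 1.899.
Neither value makes a denominator zero (x ≠ -7, x ≠ 1), so both are valid.

x = -7.899 or x = 1.899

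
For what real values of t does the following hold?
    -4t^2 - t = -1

t = -0.6404 or t = 0.3904

Rearrange to standard form: -4t^2 - t + 1 = 0.
Discriminant: (-1)^2 - 4*(-4)*1 = 17.
Quadratic formula: t = (1 +/- sqrt(17)) / (-8).
So t = -sqrt(17)/8 - 1/8 ~= -0.6404 or t = -1/8 + sqrt(17)/8 ~= 0.3904.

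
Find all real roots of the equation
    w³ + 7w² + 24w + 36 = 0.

Possible rational roots are divisors of 36. Testing w = -3 gives 0, so (w + 3) is a factor.
Divide: w³ + 7w² + 24w + 36 = (w + 3)(w² + 4w + 12).
The quadratic w² + 4w + 12 has discriminant -32 < 0, so no further real roots.

w = -3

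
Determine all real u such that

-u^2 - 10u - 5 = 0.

u = -9.4721 or u = -0.5279

Discriminant: (-10)^2 - 4*(-1)*(-5) = 80.
Quadratic formula: u = (10 +/- sqrt(80)) / (-2).
So u = -5 - 2*sqrt(5) ~= -9.4721 or u = -5 + 2*sqrt(5) ~= -0.5279.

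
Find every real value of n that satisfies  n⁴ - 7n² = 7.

n = -2.8085 or n = 2.8085

Let u = n². The equation becomes u² - 7u - 7 = 0.
By the quadratic formula, u = 7/2 + √(77)/2 or u = 7/2 - √(77)/2.
n² = 7/2 + √(77)/2 gives n = ±√(7/2 + √(77)/2) ≈ ±2.8085.
n² = 7/2 - √(77)/2 < 0 has no real solution.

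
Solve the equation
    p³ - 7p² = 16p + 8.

p = -1 or p = -0.899 or p = 8.899

Rearrange: p³ - 7p² - 16p - 8 = 0.
Possible rational roots are divisors of -8. Testing p = -1 gives 0, so (p + 1) is a factor.
Divide: p³ - 7p² - 16p - 8 = (p + 1)(p² - 8p - 8).
Apply the quadratic formula to p² - 8p - 8 = 0: p = (8 ± √96)/2, i.e. p ≈ 8.899 or p ≈ -0.899.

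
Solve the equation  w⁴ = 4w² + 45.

Let u = w². The equation becomes u² - 4u - 45 = 0.
Factor: (u + 5)(u - 9) = 0, so u = -5 or u = 9.
w² = -5 < 0 has no real solution.
w² = 9 gives w = ±3.

w = -3 or w = 3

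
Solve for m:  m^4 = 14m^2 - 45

m = -3 or m = -2.2361 or m = 2.2361 or m = 3

Let u = m^2. The equation becomes u^2 - 14u + 45 = 0.
Factor: (u - 5)(u - 9) = 0, so u = 5 or u = 9.
m^2 = 5 gives m = +/-sqrt(5) ~= +/-2.2361.
m^2 = 9 gives m = +/-3.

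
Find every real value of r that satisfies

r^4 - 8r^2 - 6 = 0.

Let u = r^2. The equation becomes u^2 - 8u - 6 = 0.
By the quadratic formula, u = 4 + sqrt(22) or u = 4 - sqrt(22).
r^2 = 4 + sqrt(22) gives r = +/-sqrt(4 + sqrt(22)) ~= +/-2.948.
r^2 = 4 - sqrt(22) < 0 has no real solution.

r = -2.948 or r = 2.948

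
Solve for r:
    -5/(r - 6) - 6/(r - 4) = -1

Multiply both sides by (r - 6)(r - 4):
-5(r - 4) - 6(r - 6) = -(r - 6)(r - 4).
Expand and collect terms: -r² + 21r - 80 = 0.
Factor or apply the quadratic formula: r = 5 or r = 16.
Neither value makes a denominator zero (r ≠ 6, r ≠ 4), so both are valid.

r = 5 or r = 16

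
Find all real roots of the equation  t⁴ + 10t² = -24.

No real solutions.

Let u = t². The equation becomes u² + 10u + 24 = 0.
Factor: (u + 6)(u + 4) = 0, so u = -6 or u = -4.
t² = -6 < 0 has no real solution.
t² = -4 < 0 has no real solution.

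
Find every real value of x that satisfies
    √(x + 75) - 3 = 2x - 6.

x = 6

Isolate the radical: √(x + 75) = 2x - 3.
Square both sides: x + 75 = (2x - 3)².
Expand and rearrange: 4x² - 13x - 66 = 0.
Solving gives x = 6 or x = -2.75.
Check each candidate in the original equation:
  x = 6: √(81) = 9, while 2x - 3 = 9 — valid.
  x = -2.75: √(72.25) = 8.5, while 2x - 3 = -8.5 — extraneous.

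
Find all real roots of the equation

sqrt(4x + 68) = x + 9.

x = -1

Square both sides: 4x + 68 = (x + 9)^2.
Expand and rearrange: x^2 + 14x + 13 = 0.
Solving gives x = -1 or x = -13.
Check each candidate in the original equation:
  x = -1: sqrt(64) = 8, while x + 9 = 8 — valid.
  x = -13: sqrt(16) = 4, while x + 9 = -4 — extraneous.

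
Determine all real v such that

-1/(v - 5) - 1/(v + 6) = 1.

v = -7.0902 or v = 4.0902

Multiply both sides by (v - 5)(v + 6):
-(v + 6) - (v - 5) = (v - 5)(v + 6).
Expand and collect terms: v^2 + 3v - 29 = 0.
By the quadratic formula, v = (-3 +/- sqrt(125)) / 2, so v ~= 4.0902 or v ~= -7.0902.
Neither value makes a denominator zero (v != 5, v != -6), so both are valid.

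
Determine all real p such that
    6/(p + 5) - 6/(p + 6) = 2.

p = -7.3028 or p = -3.6972

Multiply both sides by (p + 5)(p + 6):
6(p + 6) - 6(p + 5) = 2(p + 5)(p + 6).
Expand and collect terms: 2p² + 22p + 54 = 0.
By the quadratic formula, p = (-22 ± √52) / 4, so p ≈ -3.6972 or p ≈ -7.3028.
Neither value makes a denominator zero (p ≠ -5, p ≠ -6), so both are valid.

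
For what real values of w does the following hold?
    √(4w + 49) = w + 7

w = 0

Square both sides: 4w + 49 = (w + 7)².
Expand and rearrange: w² + 10w = 0.
Solving gives w = 0 or w = -10.
Check each candidate in the original equation:
  w = 0: √(49) = 7, while w + 7 = 7 — valid.
  w = -10: √(9) = 3, while w + 7 = -3 — extraneous.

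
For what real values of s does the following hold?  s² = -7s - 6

Bring every term to one side: s² + 7s + 6 = 0.
Factor: (s + 6)(s + 1) = 0.
So s = -6 or s = -1.

s = -6 or s = -1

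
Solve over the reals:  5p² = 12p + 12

Rearrange to standard form: 5p² - 12p - 12 = 0.
Discriminant: (-12)² − 4·5·(-12) = 384.
Quadratic formula: p = (12 ± √384) / 10.
So p = 6/5 + 4·√(6)/5 ≈ 3.1596 or p = 6/5 - 4·√(6)/5 ≈ -0.7596.

p = -0.7596 or p = 3.1596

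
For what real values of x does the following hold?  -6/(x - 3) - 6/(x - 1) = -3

x = 1.7639 or x = 6.2361

Multiply both sides by (x - 3)(x - 1):
-6(x - 1) - 6(x - 3) = -3(x - 3)(x - 1).
Expand and collect terms: -3x² + 24x - 33 = 0.
By the quadratic formula, x = (-24 ± √180) / -6, so x ≈ 1.7639 or x ≈ 6.2361.
Neither value makes a denominator zero (x ≠ 3, x ≠ 1), so both are valid.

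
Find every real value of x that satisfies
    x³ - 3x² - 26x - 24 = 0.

Possible rational roots are divisors of -24. Testing x = -3 gives 0, so (x + 3) is a factor.
Divide: x³ - 3x² - 26x - 24 = (x + 3)(x² - 6x - 8).
Apply the quadratic formula to x² - 6x - 8 = 0: x = (6 ± √68)/2, i.e. x ≈ 7.1231 or x ≈ -1.1231.

x = -3 or x = -1.1231 or x = 7.1231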